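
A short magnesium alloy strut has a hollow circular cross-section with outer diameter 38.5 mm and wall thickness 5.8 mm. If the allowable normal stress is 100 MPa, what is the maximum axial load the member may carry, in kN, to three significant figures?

59.6 kN

A = 595.8 mm².
P_max = σ_allow · A = 100 · 595.8 = 59580 N = 59.58 kN.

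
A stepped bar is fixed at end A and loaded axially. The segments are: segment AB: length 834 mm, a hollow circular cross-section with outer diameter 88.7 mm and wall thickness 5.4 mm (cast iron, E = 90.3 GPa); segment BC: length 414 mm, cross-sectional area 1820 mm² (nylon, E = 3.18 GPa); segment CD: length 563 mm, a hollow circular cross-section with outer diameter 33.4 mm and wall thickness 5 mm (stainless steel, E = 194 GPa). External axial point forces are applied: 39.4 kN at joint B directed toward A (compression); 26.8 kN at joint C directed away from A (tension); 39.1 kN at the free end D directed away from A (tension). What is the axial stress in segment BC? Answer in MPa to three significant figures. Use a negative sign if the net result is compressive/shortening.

36.2 MPa

Internal axial forces (sectioning from the free end, tension +): N_CD = 39.1 kN, N_BC = 65.9 kN, N_AB = 26.5 kN.
σ_BC = N_BC/A_BC = 65900/1820 = 36.21 MPa.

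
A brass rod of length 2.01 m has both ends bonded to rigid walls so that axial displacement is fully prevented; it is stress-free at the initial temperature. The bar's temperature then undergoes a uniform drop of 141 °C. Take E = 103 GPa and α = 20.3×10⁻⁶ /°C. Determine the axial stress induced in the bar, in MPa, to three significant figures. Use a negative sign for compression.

295 MPa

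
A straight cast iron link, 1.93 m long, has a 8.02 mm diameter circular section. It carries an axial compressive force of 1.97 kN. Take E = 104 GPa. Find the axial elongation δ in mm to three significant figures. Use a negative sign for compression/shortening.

-0.724 mm

A = 50.52 mm².
δ_mech = NL/(AE) = -1970·1930/(50.52·104000) = -0.7237 mm.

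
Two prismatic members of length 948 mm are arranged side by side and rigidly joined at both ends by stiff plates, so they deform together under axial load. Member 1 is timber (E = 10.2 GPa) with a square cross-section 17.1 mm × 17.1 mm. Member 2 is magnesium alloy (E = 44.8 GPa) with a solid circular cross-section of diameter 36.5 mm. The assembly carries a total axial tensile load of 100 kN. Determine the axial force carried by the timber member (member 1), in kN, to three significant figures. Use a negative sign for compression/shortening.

A_1 = 292.4 mm².
A_2 = 1046 mm².
Equal strain + equilibrium ⇒ each member carries load in proportion to AE: A₁E₁ = 2983000 N, A₂E₂ = 46880000 N, ΣAE = 49860000 N.
F₁ = P·A₁E₁/ΣAE = 100000·2983000/49860000 = 5982 N.

5.98 kN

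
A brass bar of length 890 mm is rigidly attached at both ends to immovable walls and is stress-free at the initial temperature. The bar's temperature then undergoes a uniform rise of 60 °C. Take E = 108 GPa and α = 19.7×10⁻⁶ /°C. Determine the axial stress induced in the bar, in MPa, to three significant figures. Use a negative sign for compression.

Free thermal expansion αLΔT = 19.7e-6 · 890 · 60 = 1.052 mm.
The walls impose strain ε = −(1.052)/890 = -1.1820e-03; σ = Eε = 108000 · -1.1820e-03 = -127.7 MPa.

-128 MPa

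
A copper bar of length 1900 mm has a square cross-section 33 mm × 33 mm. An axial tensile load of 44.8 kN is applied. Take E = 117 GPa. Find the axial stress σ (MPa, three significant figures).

41.1 MPa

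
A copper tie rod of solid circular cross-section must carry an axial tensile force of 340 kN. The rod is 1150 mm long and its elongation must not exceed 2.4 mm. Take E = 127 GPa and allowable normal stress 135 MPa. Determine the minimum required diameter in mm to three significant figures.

Required area A ≥ P/σ_allow = 340000/135 = 2519 mm².
For a solid circular section, d ≥ √(4A/π) = 56.63 mm.
Elongation limit: A ≥ PL/(Eδ_allow) = 340000·1150/(127000·2.4) = 1283 mm² ⇒ d ≥ 40.41 mm.
The stress limit governs.

56.6 mm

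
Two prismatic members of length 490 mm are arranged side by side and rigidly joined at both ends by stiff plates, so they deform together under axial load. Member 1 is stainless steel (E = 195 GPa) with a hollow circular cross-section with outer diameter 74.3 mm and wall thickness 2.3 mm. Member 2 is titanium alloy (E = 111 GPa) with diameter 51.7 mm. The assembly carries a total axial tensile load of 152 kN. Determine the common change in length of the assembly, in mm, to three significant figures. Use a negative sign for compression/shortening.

0.223 mm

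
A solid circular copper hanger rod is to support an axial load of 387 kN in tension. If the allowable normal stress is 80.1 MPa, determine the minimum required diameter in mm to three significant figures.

Required area A ≥ P/σ_allow = 387000/80.1 = 4831 mm².
For a solid circular section, d ≥ √(4A/π) = 78.43 mm.

78.4 mm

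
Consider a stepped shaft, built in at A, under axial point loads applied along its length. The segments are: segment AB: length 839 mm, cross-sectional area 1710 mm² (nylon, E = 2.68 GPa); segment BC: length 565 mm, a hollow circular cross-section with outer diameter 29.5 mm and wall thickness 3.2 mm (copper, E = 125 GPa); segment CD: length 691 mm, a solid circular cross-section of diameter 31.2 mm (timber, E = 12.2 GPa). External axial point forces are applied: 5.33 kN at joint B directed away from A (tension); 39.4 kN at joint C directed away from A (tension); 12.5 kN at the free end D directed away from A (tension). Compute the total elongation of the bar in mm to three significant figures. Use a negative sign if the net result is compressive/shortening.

12.3 mm

Internal axial forces (sectioning from the free end, tension +): N_CD = 12.5 kN, N_BC = 51.9 kN, N_AB = 57.23 kN.
A_BC = 264.4 mm².
A_CD = 764.5 mm².
δ_AB = 57230·839/(1710·2680) = 10.48 mm
δ_BC = 51900·565/(264.4·125000) = 0.8873 mm
δ_CD = 12500·691/(764.5·12200) = 0.926 mm
δ = Σδ_i = 12.29 mm.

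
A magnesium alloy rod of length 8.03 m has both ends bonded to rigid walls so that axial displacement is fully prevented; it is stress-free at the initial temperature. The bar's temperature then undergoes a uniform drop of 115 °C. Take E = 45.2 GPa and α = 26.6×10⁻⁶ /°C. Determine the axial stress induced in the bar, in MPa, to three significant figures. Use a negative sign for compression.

138 MPa

Free thermal expansion αLΔT = 26.6e-6 · 8030 · -115 = -24.56 mm.
The walls impose strain ε = −(-24.56)/8030 = 3.0590e-03; σ = Eε = 45200 · 3.0590e-03 = 138.3 MPa.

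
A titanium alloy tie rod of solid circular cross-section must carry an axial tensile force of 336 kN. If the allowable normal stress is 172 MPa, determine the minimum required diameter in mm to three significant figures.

Required area A ≥ P/σ_allow = 336000/172 = 1953 mm².
For a solid circular section, d ≥ √(4A/π) = 49.87 mm.

49.9 mm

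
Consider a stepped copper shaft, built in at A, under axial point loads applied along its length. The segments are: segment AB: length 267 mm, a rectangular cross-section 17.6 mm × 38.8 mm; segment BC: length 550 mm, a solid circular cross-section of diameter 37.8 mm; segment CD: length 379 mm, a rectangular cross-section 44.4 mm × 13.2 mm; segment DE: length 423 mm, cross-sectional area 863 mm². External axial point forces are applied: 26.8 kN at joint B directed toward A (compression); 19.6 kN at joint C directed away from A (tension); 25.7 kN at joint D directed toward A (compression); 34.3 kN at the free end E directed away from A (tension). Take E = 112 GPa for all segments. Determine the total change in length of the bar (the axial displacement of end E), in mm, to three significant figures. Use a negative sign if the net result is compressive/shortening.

0.328 mm

Internal axial forces (sectioning from the free end, tension +): N_DE = 34.3 kN, N_CD = 8.6 kN, N_BC = 28.2 kN, N_AB = 1.4 kN.
A_AB = 682.9 mm².
A_BC = 1122 mm².
A_CD = 586.1 mm².
δ_AB = 1400·267/(682.9·112000) = 0.004887 mm
δ_BC = 28200·550/(1122·112000) = 0.1234 mm
δ_CD = 8600·379/(586.1·112000) = 0.04965 mm
δ_DE = 34300·423/(863·112000) = 0.1501 mm
δ = Σδ_i = 0.3281 mm.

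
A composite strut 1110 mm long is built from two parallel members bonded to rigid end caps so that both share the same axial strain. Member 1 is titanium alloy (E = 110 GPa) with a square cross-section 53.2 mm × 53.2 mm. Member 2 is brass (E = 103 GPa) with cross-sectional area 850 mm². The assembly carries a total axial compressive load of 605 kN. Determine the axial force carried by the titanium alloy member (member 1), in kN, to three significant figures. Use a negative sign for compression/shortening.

A_1 = 2830 mm².
Equal strain + equilibrium ⇒ each member carries load in proportion to AE: A₁E₁ = 311300000 N, A₂E₂ = 87550000 N, ΣAE = 398900000 N.
F₁ = P·A₁E₁/ΣAE = -605000·311300000/398900000 = -472200 N.

-472 kN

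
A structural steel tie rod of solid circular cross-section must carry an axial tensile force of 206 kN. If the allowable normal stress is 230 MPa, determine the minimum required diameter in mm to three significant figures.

Required area A ≥ P/σ_allow = 206000/230 = 895.7 mm².
For a solid circular section, d ≥ √(4A/π) = 33.77 mm.

33.8 mm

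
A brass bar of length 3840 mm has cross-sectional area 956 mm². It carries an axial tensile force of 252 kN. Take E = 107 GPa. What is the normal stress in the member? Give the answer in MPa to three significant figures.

264 MPa

σ = N/A = 252000/956 = 263.6 MPa.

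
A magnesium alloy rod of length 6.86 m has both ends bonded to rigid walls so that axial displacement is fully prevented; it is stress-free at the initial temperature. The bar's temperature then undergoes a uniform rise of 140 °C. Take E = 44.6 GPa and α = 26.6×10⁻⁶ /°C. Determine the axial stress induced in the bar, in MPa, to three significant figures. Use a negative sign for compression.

Free thermal expansion αLΔT = 26.6e-6 · 6860 · 140 = 25.55 mm.
The walls impose strain ε = −(25.55)/6860 = -3.7240e-03; σ = Eε = 44600 · -3.7240e-03 = -166.1 MPa.

-166 MPa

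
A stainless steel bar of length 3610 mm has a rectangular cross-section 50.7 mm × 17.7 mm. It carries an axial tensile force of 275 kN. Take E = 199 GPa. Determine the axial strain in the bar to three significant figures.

0.00154

A = 897.4 mm².
σ = N/A = 306.4 MPa; ε = σ/E = 306.4/199000 = 1.540e-03.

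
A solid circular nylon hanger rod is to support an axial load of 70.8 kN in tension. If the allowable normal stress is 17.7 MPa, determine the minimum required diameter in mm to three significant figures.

Required area A ≥ P/σ_allow = 70800/17.7 = 4000 mm².
For a solid circular section, d ≥ √(4A/π) = 71.36 mm.

71.4 mm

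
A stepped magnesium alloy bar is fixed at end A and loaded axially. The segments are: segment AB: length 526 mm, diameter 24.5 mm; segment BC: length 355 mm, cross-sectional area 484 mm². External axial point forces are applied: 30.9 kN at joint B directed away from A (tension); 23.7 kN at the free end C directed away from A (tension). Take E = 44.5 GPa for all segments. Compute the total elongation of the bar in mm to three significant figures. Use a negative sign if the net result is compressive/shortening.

1.76 mm

Internal axial forces (sectioning from the free end, tension +): N_BC = 23.7 kN, N_AB = 54.6 kN.
A_AB = 471.4 mm².
δ_AB = 54600·526/(471.4·44500) = 1.369 mm
δ_BC = 23700·355/(484·44500) = 0.3906 mm
δ = Σδ_i = 1.76 mm.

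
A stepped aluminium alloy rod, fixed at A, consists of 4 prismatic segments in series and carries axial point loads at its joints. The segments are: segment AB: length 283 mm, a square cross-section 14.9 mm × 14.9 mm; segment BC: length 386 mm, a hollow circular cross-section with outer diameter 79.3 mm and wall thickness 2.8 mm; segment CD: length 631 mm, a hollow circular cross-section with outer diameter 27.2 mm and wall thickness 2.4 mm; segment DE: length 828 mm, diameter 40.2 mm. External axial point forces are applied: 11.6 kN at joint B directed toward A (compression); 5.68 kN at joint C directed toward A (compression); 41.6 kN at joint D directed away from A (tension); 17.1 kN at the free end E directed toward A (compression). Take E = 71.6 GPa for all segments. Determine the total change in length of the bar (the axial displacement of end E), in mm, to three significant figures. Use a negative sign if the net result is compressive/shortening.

1.28 mm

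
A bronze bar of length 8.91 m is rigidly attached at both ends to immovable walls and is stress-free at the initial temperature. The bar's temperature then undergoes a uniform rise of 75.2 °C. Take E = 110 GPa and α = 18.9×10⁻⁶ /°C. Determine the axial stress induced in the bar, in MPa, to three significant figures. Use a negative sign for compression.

Free thermal expansion αLΔT = 18.9e-6 · 8910 · 75.2 = 12.66 mm.
The walls impose strain ε = −(12.66)/8910 = -1.4213e-03; σ = Eε = 110000 · -1.4213e-03 = -156.3 MPa.

-156 MPa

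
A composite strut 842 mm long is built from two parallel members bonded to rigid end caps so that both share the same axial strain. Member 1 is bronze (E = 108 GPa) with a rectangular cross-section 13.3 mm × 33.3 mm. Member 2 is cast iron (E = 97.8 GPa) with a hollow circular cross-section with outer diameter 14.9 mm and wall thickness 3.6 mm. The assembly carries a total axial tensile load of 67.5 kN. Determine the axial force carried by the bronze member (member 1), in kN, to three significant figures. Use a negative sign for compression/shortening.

A_1 = 442.9 mm².
A_2 = 127.8 mm².
Equal strain + equilibrium ⇒ each member carries load in proportion to AE: A₁E₁ = 47830000 N, A₂E₂ = 12500000 N, ΣAE = 60330000 N.
F₁ = P·A₁E₁/ΣAE = 67500·47830000/60330000 = 53520 N.

53.5 kN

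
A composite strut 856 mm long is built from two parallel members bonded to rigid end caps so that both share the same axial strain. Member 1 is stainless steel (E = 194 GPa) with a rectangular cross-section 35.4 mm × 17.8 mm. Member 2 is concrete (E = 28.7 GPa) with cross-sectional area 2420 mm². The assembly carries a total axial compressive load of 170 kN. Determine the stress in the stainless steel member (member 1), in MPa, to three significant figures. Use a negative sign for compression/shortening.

A_1 = 630.1 mm².
Equal strain + equilibrium ⇒ each member carries load in proportion to AE: A₁E₁ = 122200000 N, A₂E₂ = 69450000 N, ΣAE = 191700000 N.
σ₁ = P·E₁/ΣAE = -170000·194000/191700000 = -172 MPa.

-172 MPa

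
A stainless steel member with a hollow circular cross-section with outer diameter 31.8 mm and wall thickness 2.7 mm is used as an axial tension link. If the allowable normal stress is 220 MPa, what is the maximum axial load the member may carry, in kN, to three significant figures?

A = 246.8 mm².
P_max = σ_allow · A = 220 · 246.8 = 54300 N = 54.3 kN.

54.3 kN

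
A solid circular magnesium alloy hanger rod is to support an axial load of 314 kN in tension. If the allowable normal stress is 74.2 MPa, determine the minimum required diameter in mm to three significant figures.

73.4 mm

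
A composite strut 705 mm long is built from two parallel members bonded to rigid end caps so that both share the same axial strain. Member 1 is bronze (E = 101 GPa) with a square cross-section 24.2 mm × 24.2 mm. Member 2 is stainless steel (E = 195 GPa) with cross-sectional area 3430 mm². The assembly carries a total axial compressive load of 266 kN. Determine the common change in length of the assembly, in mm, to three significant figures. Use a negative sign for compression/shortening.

A_1 = 585.6 mm².
Equal strain + equilibrium ⇒ each member carries load in proportion to AE: A₁E₁ = 59150000 N, A₂E₂ = 668800000 N, ΣAE = 728000000 N.
δ = PL/ΣAE = -266000·705/728000000 = -0.2576 mm.

-0.258 mm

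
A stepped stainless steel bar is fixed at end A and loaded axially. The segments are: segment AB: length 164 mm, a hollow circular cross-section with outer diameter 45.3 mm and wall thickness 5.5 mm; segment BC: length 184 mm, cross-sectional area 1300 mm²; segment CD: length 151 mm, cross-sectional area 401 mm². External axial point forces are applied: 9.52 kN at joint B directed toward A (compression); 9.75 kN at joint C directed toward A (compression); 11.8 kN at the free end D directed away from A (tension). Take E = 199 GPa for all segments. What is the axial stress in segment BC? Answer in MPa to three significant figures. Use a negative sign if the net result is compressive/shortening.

Internal axial forces (sectioning from the free end, tension +): N_CD = 11.8 kN, N_BC = 2.05 kN, N_AB = -7.47 kN.
σ_BC = N_BC/A_BC = 2050/1300 = 1.577 MPa.

1.58 MPa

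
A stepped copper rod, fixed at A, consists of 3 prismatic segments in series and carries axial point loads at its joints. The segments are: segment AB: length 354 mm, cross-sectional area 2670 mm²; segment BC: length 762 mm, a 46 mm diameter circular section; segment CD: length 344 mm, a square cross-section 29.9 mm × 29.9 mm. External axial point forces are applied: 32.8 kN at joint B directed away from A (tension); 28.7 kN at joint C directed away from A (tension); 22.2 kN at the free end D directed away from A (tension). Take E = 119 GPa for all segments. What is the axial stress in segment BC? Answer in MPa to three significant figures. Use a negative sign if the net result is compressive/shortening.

30.6 MPa

Internal axial forces (sectioning from the free end, tension +): N_CD = 22.2 kN, N_BC = 50.9 kN, N_AB = 83.7 kN.
A_BC = 1662 mm².
σ_BC = N_BC/A_BC = 50900/1662 = 30.63 MPa.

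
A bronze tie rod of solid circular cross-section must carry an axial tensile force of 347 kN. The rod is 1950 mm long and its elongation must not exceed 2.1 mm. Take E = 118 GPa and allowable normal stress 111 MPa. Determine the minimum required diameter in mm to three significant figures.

Required area A ≥ P/σ_allow = 347000/111 = 3126 mm².
For a solid circular section, d ≥ √(4A/π) = 63.09 mm.
Elongation limit: A ≥ PL/(Eδ_allow) = 347000·1950/(118000·2.1) = 2731 mm² ⇒ d ≥ 58.96 mm.
The stress limit governs.

63.1 mm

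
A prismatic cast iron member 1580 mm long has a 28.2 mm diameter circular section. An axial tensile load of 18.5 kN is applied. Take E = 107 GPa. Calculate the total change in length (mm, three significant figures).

A = 624.6 mm².
δ_mech = NL/(AE) = 18500·1580/(624.6·107000) = 0.4374 mm.

0.437 mm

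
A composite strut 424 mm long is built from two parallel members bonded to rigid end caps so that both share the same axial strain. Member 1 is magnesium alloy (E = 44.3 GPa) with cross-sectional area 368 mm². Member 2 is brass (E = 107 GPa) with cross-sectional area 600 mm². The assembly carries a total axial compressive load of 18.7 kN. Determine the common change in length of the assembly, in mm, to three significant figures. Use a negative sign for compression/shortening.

-0.0985 mm

Equal strain + equilibrium ⇒ each member carries load in proportion to AE: A₁E₁ = 16300000 N, A₂E₂ = 64200000 N, ΣAE = 80500000 N.
δ = PL/ΣAE = -18700·424/80500000 = -0.09849 mm.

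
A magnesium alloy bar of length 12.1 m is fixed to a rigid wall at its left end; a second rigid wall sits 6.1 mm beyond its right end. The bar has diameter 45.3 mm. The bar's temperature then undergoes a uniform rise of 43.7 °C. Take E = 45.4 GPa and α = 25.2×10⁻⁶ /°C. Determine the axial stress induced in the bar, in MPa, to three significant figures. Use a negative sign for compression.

Free thermal expansion αLΔT = 25.2e-6 · 12100 · 43.7 = 13.33 mm.
The walls engage after the gap closes; constrained expansion = 13.33 − 6.1 = 7.225 mm.
The walls impose strain ε = −(7.225)/12100 = -5.9711e-04; σ = Eε = 45400 · -5.9711e-04 = -27.11 MPa.

-27.1 MPa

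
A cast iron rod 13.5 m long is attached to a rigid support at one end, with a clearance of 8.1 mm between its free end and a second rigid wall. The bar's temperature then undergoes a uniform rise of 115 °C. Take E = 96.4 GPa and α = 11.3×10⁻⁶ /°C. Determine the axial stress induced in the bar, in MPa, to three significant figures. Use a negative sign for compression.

Free thermal expansion αLΔT = 11.3e-6 · 13500 · 115 = 17.54 mm.
The walls engage after the gap closes; constrained expansion = 17.54 − 8.1 = 9.443 mm.
The walls impose strain ε = −(9.443)/13500 = -6.9950e-04; σ = Eε = 96400 · -6.9950e-04 = -67.43 MPa.

-67.4 MPa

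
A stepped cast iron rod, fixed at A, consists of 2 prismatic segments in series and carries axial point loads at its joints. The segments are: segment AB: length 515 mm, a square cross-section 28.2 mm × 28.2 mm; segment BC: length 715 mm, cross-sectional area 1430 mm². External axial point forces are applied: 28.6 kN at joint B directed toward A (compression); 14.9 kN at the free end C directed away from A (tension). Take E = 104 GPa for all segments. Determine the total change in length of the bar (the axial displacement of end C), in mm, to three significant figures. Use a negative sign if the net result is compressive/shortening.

-0.0137 mm

Internal axial forces (sectioning from the free end, tension +): N_BC = 14.9 kN, N_AB = -13.7 kN.
A_AB = 795.2 mm².
δ_AB = -13700·515/(795.2·104000) = -0.08531 mm
δ_BC = 14900·715/(1430·104000) = 0.07163 mm
δ = Σδ_i = -0.01367 mm.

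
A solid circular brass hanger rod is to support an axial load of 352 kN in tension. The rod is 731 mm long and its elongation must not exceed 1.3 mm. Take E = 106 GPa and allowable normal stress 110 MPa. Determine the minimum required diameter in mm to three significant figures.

63.8 mm

Required area A ≥ P/σ_allow = 352000/110 = 3200 mm².
For a solid circular section, d ≥ √(4A/π) = 63.83 mm.
Elongation limit: A ≥ PL/(Eδ_allow) = 352000·731/(106000·1.3) = 1867 mm² ⇒ d ≥ 48.76 mm.
The stress limit governs.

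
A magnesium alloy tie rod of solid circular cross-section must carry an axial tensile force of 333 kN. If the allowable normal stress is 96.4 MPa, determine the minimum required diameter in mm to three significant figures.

Required area A ≥ P/σ_allow = 333000/96.4 = 3454 mm².
For a solid circular section, d ≥ √(4A/π) = 66.32 mm.

66.3 mm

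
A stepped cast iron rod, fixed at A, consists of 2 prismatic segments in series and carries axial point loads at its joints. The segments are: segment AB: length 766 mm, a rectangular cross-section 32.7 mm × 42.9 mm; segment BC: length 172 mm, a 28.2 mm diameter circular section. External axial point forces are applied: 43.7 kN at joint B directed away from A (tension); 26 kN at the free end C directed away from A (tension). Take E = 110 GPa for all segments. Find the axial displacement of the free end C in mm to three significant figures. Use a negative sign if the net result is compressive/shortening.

Internal axial forces (sectioning from the free end, tension +): N_BC = 26 kN, N_AB = 69.7 kN.
A_AB = 1403 mm².
A_BC = 624.6 mm².
δ_AB = 69700·766/(1403·110000) = 0.346 mm
δ_BC = 26000·172/(624.6·110000) = 0.06509 mm
δ = Σδ_i = 0.4111 mm.

0.411 mm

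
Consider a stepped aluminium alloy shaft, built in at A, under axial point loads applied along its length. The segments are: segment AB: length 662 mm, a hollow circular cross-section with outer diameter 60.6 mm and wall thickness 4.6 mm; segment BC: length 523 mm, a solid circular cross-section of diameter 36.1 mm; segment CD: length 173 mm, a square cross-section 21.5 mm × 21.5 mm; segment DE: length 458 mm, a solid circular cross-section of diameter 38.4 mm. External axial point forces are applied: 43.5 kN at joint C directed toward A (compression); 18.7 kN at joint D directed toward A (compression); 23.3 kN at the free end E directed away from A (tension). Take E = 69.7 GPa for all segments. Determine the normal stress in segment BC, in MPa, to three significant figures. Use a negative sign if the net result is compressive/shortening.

Internal axial forces (sectioning from the free end, tension +): N_DE = 23.3 kN, N_CD = 4.6 kN, N_BC = -38.9 kN, N_AB = -38.9 kN.
A_BC = 1024 mm².
σ_BC = N_BC/A_BC = -38900/1024 = -38.01 MPa.

-38.0 MPa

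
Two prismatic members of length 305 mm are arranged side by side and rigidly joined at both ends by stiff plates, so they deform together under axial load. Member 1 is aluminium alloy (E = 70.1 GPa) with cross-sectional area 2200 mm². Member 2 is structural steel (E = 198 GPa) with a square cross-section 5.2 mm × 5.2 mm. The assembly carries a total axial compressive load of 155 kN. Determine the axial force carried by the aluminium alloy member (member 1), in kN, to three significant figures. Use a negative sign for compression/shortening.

A_2 = 27.04 mm².
Equal strain + equilibrium ⇒ each member carries load in proportion to AE: A₁E₁ = 154200000 N, A₂E₂ = 5354000 N, ΣAE = 159600000 N.
F₁ = P·A₁E₁/ΣAE = -155000·154200000/159600000 = -149800 N.

-150 kN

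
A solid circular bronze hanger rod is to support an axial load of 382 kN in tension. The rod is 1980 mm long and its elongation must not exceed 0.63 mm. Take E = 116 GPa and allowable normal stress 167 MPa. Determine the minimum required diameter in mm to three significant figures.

Required area A ≥ P/σ_allow = 382000/167 = 2287 mm².
For a solid circular section, d ≥ √(4A/π) = 53.97 mm.
Elongation limit: A ≥ PL/(Eδ_allow) = 382000·1980/(116000·0.63) = 10350 mm² ⇒ d ≥ 114.8 mm.
The elongation limit governs.

115 mm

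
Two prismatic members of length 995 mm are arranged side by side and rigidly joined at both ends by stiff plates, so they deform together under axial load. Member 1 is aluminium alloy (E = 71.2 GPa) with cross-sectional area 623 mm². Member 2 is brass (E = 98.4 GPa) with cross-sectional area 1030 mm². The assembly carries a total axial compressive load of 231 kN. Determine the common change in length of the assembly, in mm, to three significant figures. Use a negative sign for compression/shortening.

Equal strain + equilibrium ⇒ each member carries load in proportion to AE: A₁E₁ = 44360000 N, A₂E₂ = 101400000 N, ΣAE = 145700000 N.
δ = PL/ΣAE = -231000·995/145700000 = -1.577 mm.

-1.58 mm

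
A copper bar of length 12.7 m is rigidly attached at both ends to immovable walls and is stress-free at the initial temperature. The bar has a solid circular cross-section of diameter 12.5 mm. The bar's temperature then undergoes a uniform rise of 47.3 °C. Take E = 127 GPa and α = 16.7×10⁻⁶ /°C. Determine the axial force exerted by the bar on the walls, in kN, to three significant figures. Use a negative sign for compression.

Free thermal expansion αLΔT = 16.7e-6 · 12700 · 47.3 = 10.03 mm.
The walls impose strain ε = −(10.03)/12700 = -7.8991e-04; σ = Eε = 127000 · -7.8991e-04 = -100.3 MPa.
Wall reaction R = σ·A = -100.3·122.7 = -12310 N = -12.31 kN.

-12.3 kN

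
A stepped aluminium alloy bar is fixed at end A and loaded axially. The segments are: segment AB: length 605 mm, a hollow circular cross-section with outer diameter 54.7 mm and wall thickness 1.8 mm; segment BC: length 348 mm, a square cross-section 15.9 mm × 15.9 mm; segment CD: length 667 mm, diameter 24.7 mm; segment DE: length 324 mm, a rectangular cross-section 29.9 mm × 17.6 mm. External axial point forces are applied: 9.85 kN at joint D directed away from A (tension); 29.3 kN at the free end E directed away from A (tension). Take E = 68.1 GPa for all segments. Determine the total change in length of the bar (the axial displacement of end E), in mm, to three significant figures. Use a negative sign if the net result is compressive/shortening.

3.02 mm

Internal axial forces (sectioning from the free end, tension +): N_DE = 29.3 kN, N_CD = 39.15 kN, N_BC = 39.15 kN, N_AB = 39.15 kN.
A_AB = 299.1 mm².
A_BC = 252.8 mm².
A_CD = 479.2 mm².
A_DE = 526.2 mm².
δ_AB = 39150·605/(299.1·68100) = 1.163 mm
δ_BC = 39150·348/(252.8·68100) = 0.7914 mm
δ_CD = 39150·667/(479.2·68100) = 0.8003 mm
δ_DE = 29300·324/(526.2·68100) = 0.2649 mm
δ = Σδ_i = 3.019 mm.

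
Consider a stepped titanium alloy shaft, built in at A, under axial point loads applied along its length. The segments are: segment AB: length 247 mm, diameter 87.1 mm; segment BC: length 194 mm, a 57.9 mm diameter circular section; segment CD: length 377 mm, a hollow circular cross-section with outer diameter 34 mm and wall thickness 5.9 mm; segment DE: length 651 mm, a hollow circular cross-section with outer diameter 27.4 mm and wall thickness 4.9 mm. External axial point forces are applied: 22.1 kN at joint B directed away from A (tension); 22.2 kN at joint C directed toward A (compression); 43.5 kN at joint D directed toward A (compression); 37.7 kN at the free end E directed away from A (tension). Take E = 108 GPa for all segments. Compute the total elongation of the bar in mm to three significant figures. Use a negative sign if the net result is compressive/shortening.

0.596 mm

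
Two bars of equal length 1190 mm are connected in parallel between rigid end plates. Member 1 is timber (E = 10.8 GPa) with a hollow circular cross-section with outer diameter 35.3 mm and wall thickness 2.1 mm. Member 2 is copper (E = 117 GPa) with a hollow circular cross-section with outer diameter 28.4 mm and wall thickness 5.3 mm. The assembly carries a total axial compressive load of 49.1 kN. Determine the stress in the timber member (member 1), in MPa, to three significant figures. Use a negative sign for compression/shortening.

-11.2 MPa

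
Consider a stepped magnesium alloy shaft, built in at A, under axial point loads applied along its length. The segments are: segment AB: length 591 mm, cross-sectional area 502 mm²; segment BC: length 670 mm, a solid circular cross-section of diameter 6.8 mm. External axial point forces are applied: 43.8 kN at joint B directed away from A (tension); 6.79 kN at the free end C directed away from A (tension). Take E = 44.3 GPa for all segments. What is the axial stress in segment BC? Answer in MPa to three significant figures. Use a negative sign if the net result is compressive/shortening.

Internal axial forces (sectioning from the free end, tension +): N_BC = 6.79 kN, N_AB = 50.59 kN.
A_BC = 36.32 mm².
σ_BC = N_BC/A_BC = 6790/36.32 = 187 MPa.

187 MPa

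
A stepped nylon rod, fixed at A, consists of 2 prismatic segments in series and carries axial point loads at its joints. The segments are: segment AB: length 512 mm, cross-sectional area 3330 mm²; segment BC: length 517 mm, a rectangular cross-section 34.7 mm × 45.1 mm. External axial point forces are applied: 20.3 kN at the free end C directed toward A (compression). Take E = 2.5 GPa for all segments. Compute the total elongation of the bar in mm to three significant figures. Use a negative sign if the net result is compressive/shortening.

-3.93 mm

Internal axial forces (sectioning from the free end, tension +): N_BC = -20.3 kN, N_AB = -20.3 kN.
A_BC = 1565 mm².
δ_AB = -20300·512/(3330·2500) = -1.248 mm
δ_BC = -20300·517/(1565·2500) = -2.683 mm
δ = Σδ_i = -3.931 mm.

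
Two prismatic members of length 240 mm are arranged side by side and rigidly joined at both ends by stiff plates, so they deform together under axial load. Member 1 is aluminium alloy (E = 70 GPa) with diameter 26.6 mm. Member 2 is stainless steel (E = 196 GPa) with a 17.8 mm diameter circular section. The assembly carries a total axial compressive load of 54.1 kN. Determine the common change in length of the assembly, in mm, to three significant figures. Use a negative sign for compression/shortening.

A_1 = 555.7 mm².
A_2 = 248.8 mm².
Equal strain + equilibrium ⇒ each member carries load in proportion to AE: A₁E₁ = 38900000 N, A₂E₂ = 48770000 N, ΣAE = 87670000 N.
δ = PL/ΣAE = -54100·240/87670000 = -0.1481 mm.

-0.148 mm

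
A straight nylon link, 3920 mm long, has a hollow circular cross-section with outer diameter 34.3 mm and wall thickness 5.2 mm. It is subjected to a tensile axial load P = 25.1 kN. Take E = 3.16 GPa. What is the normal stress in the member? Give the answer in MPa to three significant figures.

A = 475.4 mm².
σ = N/A = 25100/475.4 = 52.8 MPa.

52.8 MPa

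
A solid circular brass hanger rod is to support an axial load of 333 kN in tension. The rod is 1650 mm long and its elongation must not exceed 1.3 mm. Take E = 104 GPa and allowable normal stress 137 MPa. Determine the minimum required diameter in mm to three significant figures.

Required area A ≥ P/σ_allow = 333000/137 = 2431 mm².
For a solid circular section, d ≥ √(4A/π) = 55.63 mm.
Elongation limit: A ≥ PL/(Eδ_allow) = 333000·1650/(104000·1.3) = 4064 mm² ⇒ d ≥ 71.93 mm.
The elongation limit governs.

71.9 mm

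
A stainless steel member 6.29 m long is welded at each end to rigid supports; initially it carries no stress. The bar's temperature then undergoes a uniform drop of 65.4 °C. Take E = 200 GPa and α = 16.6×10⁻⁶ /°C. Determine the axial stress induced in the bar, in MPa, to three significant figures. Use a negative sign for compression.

217 MPa

Free thermal expansion αLΔT = 16.6e-6 · 6290 · -65.4 = -6.829 mm.
The walls impose strain ε = −(-6.829)/6290 = 1.0856e-03; σ = Eε = 200000 · 1.0856e-03 = 217.1 MPa.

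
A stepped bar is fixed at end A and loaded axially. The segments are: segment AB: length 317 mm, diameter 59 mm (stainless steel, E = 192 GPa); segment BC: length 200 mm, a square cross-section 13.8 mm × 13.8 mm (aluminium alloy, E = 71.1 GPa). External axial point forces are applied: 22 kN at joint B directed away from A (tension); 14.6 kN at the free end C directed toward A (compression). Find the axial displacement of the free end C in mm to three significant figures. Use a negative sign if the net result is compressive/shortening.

-0.211 mm

Internal axial forces (sectioning from the free end, tension +): N_BC = -14.6 kN, N_AB = 7.4 kN.
A_AB = 2734 mm².
A_BC = 190.4 mm².
δ_AB = 7400·317/(2734·192000) = 0.004469 mm
δ_BC = -14600·200/(190.4·71100) = -0.2157 mm
δ = Σδ_i = -0.2112 mm.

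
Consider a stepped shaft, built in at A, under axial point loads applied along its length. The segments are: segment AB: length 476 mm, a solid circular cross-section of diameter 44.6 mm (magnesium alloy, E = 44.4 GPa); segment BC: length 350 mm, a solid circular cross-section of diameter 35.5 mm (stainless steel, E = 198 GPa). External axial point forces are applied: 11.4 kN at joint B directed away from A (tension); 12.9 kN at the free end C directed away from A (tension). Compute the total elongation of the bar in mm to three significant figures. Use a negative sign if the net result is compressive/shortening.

Internal axial forces (sectioning from the free end, tension +): N_BC = 12.9 kN, N_AB = 24.3 kN.
A_AB = 1562 mm².
A_BC = 989.8 mm².
δ_AB = 24300·476/(1562·44400) = 0.1668 mm
δ_BC = 12900·350/(989.8·198000) = 0.02304 mm
δ = Σδ_i = 0.1898 mm.

0.190 mm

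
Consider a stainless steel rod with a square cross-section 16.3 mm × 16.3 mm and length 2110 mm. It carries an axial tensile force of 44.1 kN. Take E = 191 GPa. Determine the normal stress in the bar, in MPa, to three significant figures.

A = 265.7 mm².
σ = N/A = 44100/265.7 = 166 MPa.

166 MPa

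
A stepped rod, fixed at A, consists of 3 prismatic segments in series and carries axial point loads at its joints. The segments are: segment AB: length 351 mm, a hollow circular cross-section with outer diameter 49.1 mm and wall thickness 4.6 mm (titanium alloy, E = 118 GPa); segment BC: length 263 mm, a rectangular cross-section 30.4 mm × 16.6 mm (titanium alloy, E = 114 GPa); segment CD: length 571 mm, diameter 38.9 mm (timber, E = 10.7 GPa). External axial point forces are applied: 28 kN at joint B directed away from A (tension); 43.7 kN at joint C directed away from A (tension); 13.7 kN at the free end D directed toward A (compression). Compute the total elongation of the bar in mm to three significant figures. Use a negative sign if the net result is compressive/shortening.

-0.210 mm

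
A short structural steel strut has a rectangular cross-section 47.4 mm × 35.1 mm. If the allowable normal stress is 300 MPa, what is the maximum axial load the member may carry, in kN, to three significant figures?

499 kN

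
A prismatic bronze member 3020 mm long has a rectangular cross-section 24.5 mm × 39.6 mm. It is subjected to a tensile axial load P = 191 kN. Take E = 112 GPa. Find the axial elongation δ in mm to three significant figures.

5.31 mm

A = 970.2 mm².
δ_mech = NL/(AE) = 191000·3020/(970.2·112000) = 5.308 mm.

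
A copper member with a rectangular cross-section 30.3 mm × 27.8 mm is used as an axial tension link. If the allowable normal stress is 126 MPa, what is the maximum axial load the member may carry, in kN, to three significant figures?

106 kN

A = 842.3 mm².
P_max = σ_allow · A = 126 · 842.3 = 106100 N = 106.1 kN.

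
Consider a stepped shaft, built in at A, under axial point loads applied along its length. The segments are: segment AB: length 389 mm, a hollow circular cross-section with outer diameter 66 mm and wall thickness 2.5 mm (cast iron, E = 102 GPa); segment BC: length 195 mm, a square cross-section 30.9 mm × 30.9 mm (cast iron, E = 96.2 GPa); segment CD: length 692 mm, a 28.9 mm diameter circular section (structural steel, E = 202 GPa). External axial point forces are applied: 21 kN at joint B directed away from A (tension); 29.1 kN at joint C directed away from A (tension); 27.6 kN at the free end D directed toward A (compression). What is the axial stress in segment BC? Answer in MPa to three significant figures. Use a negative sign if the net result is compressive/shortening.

1.57 MPa

Internal axial forces (sectioning from the free end, tension +): N_CD = -27.6 kN, N_BC = 1.5 kN, N_AB = 22.5 kN.
A_BC = 954.8 mm².
σ_BC = N_BC/A_BC = 1500/954.8 = 1.571 MPa.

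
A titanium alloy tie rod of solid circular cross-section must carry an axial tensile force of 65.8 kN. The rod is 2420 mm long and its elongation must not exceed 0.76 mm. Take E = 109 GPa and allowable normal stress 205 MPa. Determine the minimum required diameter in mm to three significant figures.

Required area A ≥ P/σ_allow = 65800/205 = 321 mm².
For a solid circular section, d ≥ √(4A/π) = 20.22 mm.
Elongation limit: A ≥ PL/(Eδ_allow) = 65800·2420/(109000·0.76) = 1922 mm² ⇒ d ≥ 49.47 mm.
The elongation limit governs.

49.5 mm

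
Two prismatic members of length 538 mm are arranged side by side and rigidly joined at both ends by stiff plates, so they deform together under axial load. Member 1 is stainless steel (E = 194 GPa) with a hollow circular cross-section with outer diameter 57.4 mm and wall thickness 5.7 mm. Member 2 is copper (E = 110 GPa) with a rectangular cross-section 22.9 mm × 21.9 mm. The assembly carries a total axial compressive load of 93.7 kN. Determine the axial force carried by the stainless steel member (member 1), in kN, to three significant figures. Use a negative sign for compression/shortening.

-71.7 kN

A_1 = 925.8 mm².
A_2 = 501.5 mm².
Equal strain + equilibrium ⇒ each member carries load in proportion to AE: A₁E₁ = 179600000 N, A₂E₂ = 55170000 N, ΣAE = 234800000 N.
F₁ = P·A₁E₁/ΣAE = -93700·179600000/234800000 = -71680 N.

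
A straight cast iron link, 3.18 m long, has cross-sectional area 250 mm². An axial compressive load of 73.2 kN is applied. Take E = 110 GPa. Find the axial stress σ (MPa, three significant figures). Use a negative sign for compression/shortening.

σ = N/A = -73200/250 = -292.8 MPa.

-293 MPa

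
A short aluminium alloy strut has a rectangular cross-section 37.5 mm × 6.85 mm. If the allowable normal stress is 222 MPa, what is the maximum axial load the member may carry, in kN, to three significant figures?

57.0 kN

A = 256.9 mm².
P_max = σ_allow · A = 222 · 256.9 = 57030 N = 57.03 kN.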